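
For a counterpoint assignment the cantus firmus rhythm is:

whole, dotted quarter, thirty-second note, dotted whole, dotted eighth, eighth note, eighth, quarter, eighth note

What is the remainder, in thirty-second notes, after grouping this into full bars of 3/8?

11

One bar of 3/8 = 12 thirty-second notes.
Working in thirty-second notes: whole = 32; dotted quarter = 12; thirty-second note = 1; dotted whole = 48; dotted eighth = 6; eighth note = 4; eighth = 4; quarter = 8; eighth note = 4.
Total: 32 + 12 + 1 + 48 + 6 + 4 + 4 + 8 + 4 = 119.
119 ÷ 12 = 9 complete bars with 11 thirty-second notes remaining.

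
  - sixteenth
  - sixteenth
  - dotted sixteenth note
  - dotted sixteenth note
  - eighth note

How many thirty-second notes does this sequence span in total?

14

Working in thirty-second notes: sixteenth = 2; sixteenth = 2; dotted sixteenth note = 3; dotted sixteenth note = 3; eighth note = 4.
Altogether 2 + 2 + 3 + 3 + 4 = 14 thirty-second notes.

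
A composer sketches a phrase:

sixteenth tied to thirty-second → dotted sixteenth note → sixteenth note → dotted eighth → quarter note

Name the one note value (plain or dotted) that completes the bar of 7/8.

The bar of 7/8 = 28 thirty-second notes.
Express everything in thirty-second notes: sixteenth tied to thirty-second (sixteenth + thirty-second) = 3; dotted sixteenth note = 3; sixteenth note = 2; dotted eighth = 6; quarter note = 8.
Total: 3 + 3 + 2 + 6 + 8 = 22.
Remaining: 28 − 22 = 6 thirty-second notes, which is a dotted eighth note.

dotted eighth note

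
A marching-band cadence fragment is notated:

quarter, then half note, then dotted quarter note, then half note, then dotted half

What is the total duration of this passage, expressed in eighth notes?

19

Convert each value to eighth notes: quarter = 2; half note = 4; dotted quarter note = 3; half note = 4; dotted half = 6.
Altogether 2 + 4 + 3 + 4 + 6 = 19 eighth notes.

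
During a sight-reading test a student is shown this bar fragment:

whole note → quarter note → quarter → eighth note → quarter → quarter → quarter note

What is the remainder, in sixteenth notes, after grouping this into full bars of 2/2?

6

One bar of 2/2 = 8 eighth notes.
Working in eighth notes: whole note = 8; quarter note = 2; quarter = 2; eighth note = 1; quarter = 2; quarter = 2; quarter note = 2.
Sum: 8 + 2 + 2 + 1 + 2 + 2 + 2 = 19.
19 ÷ 8 = 2 complete bars with 3 eighth notes remaining = 6 sixteenth notes.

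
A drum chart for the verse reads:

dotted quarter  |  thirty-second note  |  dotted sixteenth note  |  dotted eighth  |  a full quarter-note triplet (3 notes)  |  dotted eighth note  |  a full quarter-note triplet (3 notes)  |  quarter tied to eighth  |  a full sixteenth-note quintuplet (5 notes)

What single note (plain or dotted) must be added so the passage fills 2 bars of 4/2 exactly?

dotted whole note

2 bars of 4/2 = 128 thirty-second notes.
Working in thirty-second notes: dotted quarter = 12; thirty-second note = 1; dotted sixteenth note = 3; dotted eighth = 6; a full quarter-note triplet (3 notes) (three triplet quarters span one half) = 16; dotted eighth note = 6; a full quarter-note triplet (3 notes) (three triplet quarters span one half) = 16; quarter tied to eighth (quarter + eighth) = 12; a full sixteenth-note quintuplet (5 notes) (five quintuplet sixteenths span one quarter) = 8.
Total: 12 + 1 + 3 + 6 + 16 + 6 + 16 + 12 + 8 = 80.
Remaining: 128 − 80 = 48 thirty-second notes, which is a dotted whole note.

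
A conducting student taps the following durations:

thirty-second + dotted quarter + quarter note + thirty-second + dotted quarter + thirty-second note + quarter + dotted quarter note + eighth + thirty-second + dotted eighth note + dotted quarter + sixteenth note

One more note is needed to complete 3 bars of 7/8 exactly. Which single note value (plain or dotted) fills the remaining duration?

eighth note

3 bars of 7/8 = 84 thirty-second notes.
Working in thirty-second notes: thirty-second = 1; dotted quarter = 12; quarter note = 8; thirty-second = 1; dotted quarter = 12; thirty-second note = 1; quarter = 8; dotted quarter note = 12; eighth = 4; thirty-second = 1; dotted eighth note = 6; dotted quarter = 12; sixteenth note = 2.
Sum: 1 + 12 + 8 + 1 + 12 + 1 + 8 + 12 + 4 + 1 + 6 + 12 + 2 = 80.
Remaining: 84 − 80 = 4 thirty-second notes, which is a eighth note.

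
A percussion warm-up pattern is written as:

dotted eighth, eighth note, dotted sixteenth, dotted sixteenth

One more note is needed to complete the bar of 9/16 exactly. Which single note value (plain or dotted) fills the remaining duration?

The bar of 9/16 = 18 thirty-second notes.
Each duration in thirty-second notes: dotted eighth = 6; eighth note = 4; dotted sixteenth = 3; dotted sixteenth = 3.
Adding: 6 + 4 + 3 + 3 = 16.
Remaining: 18 − 16 = 2 thirty-second notes, which is a sixteenth note.

sixteenth note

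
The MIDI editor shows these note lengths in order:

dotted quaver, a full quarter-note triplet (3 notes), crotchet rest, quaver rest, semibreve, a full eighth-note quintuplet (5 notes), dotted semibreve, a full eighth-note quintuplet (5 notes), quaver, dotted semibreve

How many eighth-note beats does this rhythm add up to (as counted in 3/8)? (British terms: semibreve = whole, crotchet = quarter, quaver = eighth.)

One eighth-note beat = 2 sixteenth notes.
Convert each value to sixteenth notes: dotted quaver = 3; a full quarter-note triplet (3 notes) (three triplet quarters span one half) = 8; crotchet rest = 4; quaver rest = 2; semibreve = 16; a full eighth-note quintuplet (5 notes) (five quintuplet eighths span one half) = 8; dotted semibreve = 24; a full eighth-note quintuplet (5 notes) (five quintuplet eighths span one half) = 8; quaver = 2; dotted semibreve = 24.
Adding: 3 + 8 + 4 + 2 + 16 + 8 + 24 + 8 + 2 + 24 = 99.
99 ÷ 2 = 49.5 beats.

49.5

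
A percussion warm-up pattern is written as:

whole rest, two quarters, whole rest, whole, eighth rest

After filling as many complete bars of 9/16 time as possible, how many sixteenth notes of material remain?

One bar of 9/16 = 9 sixteenth notes.
Working in sixteenth notes: whole rest = 16; quarter = 4; quarter = 4; whole rest = 16; whole = 16; eighth rest = 2.
Adding: 16 + 4 + 4 + 16 + 16 + 2 = 58.
58 ÷ 9 = 6 complete bars with 4 sixteenth notes remaining.

4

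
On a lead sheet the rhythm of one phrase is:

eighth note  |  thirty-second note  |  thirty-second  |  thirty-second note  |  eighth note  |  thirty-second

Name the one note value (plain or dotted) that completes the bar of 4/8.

The bar of 4/8 = 16 thirty-second notes.
In thirty-second notes: eighth note = 4; thirty-second note = 1; thirty-second = 1; thirty-second note = 1; eighth note = 4; thirty-second = 1.
Total: 4 + 1 + 1 + 1 + 4 + 1 = 12.
Remaining: 16 − 12 = 4 thirty-second notes, which is a eighth note.

eighth note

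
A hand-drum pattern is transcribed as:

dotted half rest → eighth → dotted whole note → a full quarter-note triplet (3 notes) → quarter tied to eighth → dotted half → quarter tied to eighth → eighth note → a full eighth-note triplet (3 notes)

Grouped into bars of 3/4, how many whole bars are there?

One bar of 3/4 = 6 eighth notes.
Express everything in eighth notes: dotted half rest = 6; eighth = 1; dotted whole note = 12; a full quarter-note triplet (3 notes) (three triplet quarters span one half) = 4; quarter tied to eighth (quarter + eighth) = 3; dotted half = 6; quarter tied to eighth (quarter + eighth) = 3; eighth note = 1; a full eighth-note triplet (3 notes) (three triplet eighths span one quarter) = 2.
Adding: 6 + 1 + 12 + 4 + 3 + 6 + 3 + 1 + 2 = 38.
38 ÷ 6 = 6 complete bars with 2 left over.

6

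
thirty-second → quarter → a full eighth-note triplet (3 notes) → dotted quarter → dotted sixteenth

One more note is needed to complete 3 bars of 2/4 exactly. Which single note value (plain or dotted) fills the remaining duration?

3 bars of 2/4 = 48 thirty-second notes.
In thirty-second notes: thirty-second = 1; quarter = 8; a full eighth-note triplet (3 notes) (three triplet eighths span one quarter) = 8; dotted quarter = 12; dotted sixteenth = 3.
Sum: 1 + 8 + 8 + 12 + 3 = 32.
Remaining: 48 − 32 = 16 thirty-second notes, which is a half note.

half note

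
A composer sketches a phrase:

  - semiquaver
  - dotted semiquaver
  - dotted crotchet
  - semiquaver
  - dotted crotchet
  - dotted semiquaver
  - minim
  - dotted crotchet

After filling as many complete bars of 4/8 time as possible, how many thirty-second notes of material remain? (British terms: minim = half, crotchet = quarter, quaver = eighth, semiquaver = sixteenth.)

One bar of 4/8 = 16 thirty-second notes.
Working in thirty-second notes: semiquaver = 2; dotted semiquaver = 3; dotted crotchet = 12; semiquaver = 2; dotted crotchet = 12; dotted semiquaver = 3; minim = 16; dotted crotchet = 12.
Total: 2 + 3 + 12 + 2 + 12 + 3 + 16 + 12 = 62.
62 ÷ 16 = 3 complete bars with 14 thirty-second notes remaining.

14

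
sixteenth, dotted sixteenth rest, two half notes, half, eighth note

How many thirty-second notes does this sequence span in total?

In thirty-second notes: sixteenth = 2; dotted sixteenth rest = 3; half note = 16; half note = 16; half = 16; eighth note = 4.
Sum: 2 + 3 + 16 + 16 + 16 + 4 = 57 thirty-second notes.

57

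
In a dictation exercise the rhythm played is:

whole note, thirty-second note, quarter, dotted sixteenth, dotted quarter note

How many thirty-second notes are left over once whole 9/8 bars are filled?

One bar of 9/8 = 36 thirty-second notes.
In thirty-second notes: whole note = 32; thirty-second note = 1; quarter = 8; dotted sixteenth = 3; dotted quarter note = 12.
Total: 32 + 1 + 8 + 3 + 12 = 56.
56 ÷ 36 = 1 complete bar with 20 thirty-second notes remaining.

20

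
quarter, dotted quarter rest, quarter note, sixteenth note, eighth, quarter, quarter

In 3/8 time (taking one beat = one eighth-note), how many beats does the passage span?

12.5

One eighth-note beat = 2 sixteenth notes.
Each duration in sixteenth notes: quarter = 4; dotted quarter rest = 6; quarter note = 4; sixteenth note = 1; eighth = 2; quarter = 4; quarter = 4.
Total: 4 + 6 + 4 + 1 + 2 + 4 + 4 = 25.
25 ÷ 2 = 12.5 beats.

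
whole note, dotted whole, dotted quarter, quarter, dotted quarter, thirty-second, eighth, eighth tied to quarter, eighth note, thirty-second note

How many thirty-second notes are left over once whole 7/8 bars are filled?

One bar of 7/8 = 28 thirty-second notes.
Working in thirty-second notes: whole note = 32; dotted whole = 48; dotted quarter = 12; quarter = 8; dotted quarter = 12; thirty-second = 1; eighth = 4; eighth tied to quarter (eighth + quarter) = 12; eighth note = 4; thirty-second note = 1.
Sum: 32 + 48 + 12 + 8 + 12 + 1 + 4 + 12 + 4 + 1 = 134.
134 ÷ 28 = 4 complete bars with 22 thirty-second notes remaining.

22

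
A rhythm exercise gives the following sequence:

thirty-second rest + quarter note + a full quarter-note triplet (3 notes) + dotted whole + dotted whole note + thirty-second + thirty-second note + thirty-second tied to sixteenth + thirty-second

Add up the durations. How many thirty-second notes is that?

127

Working in thirty-second notes: thirty-second rest = 1; quarter note = 8; a full quarter-note triplet (3 notes) (three triplet quarters span one half) = 16; dotted whole = 48; dotted whole note = 48; thirty-second = 1; thirty-second note = 1; thirty-second tied to sixteenth (thirty-second + sixteenth) = 3; thirty-second = 1.
Adding: 1 + 8 + 16 + 48 + 48 + 1 + 1 + 3 + 1 = 127 thirty-second notes.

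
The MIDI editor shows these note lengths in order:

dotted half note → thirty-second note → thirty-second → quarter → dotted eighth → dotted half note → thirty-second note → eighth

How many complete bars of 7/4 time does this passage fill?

1

One bar of 7/4 = 56 thirty-second notes.
Express everything in thirty-second notes: dotted half note = 24; thirty-second note = 1; thirty-second = 1; quarter = 8; dotted eighth = 6; dotted half note = 24; thirty-second note = 1; eighth = 4.
Sum: 24 + 1 + 1 + 8 + 6 + 24 + 1 + 4 = 69.
69 ÷ 56 = 1 complete bar with 13 left over.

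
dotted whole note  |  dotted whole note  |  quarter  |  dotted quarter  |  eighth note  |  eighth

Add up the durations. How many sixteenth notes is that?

Working in sixteenth notes: dotted whole note = 24; dotted whole note = 24; quarter = 4; dotted quarter = 6; eighth note = 2; eighth = 2.
Total: 24 + 24 + 4 + 6 + 2 + 2 = 62 sixteenth notes.

62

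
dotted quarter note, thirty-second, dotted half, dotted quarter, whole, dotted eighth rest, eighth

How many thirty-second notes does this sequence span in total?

91

In thirty-second notes: dotted quarter note = 12; thirty-second = 1; dotted half = 24; dotted quarter = 12; whole = 32; dotted eighth rest = 6; eighth = 4.
Total: 12 + 1 + 24 + 12 + 32 + 6 + 4 = 91 thirty-second notes.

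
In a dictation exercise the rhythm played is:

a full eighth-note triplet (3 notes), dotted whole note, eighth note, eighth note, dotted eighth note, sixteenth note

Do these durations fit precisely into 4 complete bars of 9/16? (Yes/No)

One bar of 9/16 = 9 sixteenth notes, so 4 bars = 36.
Express everything in sixteenth notes: a full eighth-note triplet (3 notes) (three triplet eighths span one quarter) = 4; dotted whole note = 24; eighth note = 2; eighth note = 2; dotted eighth note = 3; sixteenth note = 1.
Adding: 4 + 24 + 2 + 2 + 3 + 1 = 36.
36 equals 36, so the answer is Yes.

Yes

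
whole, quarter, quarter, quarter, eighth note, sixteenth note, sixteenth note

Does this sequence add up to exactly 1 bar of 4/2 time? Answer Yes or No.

Yes

One bar of 4/2 = 32 sixteenth notes.
Express everything in sixteenth notes: whole = 16; quarter = 4; quarter = 4; quarter = 4; eighth note = 2; sixteenth note = 1; sixteenth note = 1.
Total: 16 + 4 + 4 + 4 + 2 + 1 + 1 = 32.
32 equals 32, so the answer is Yes.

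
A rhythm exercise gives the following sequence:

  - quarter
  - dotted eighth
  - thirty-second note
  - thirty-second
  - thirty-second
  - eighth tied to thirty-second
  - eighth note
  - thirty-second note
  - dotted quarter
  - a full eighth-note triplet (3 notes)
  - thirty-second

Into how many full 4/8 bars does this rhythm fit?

One bar of 4/8 = 16 thirty-second notes.
Express everything in thirty-second notes: quarter = 8; dotted eighth = 6; thirty-second note = 1; thirty-second = 1; thirty-second = 1; eighth tied to thirty-second (eighth + thirty-second) = 5; eighth note = 4; thirty-second note = 1; dotted quarter = 12; a full eighth-note triplet (3 notes) (three triplet eighths span one quarter) = 8; thirty-second = 1.
Adding: 8 + 6 + 1 + 1 + 1 + 5 + 4 + 1 + 12 + 8 + 1 = 48.
48 ÷ 16 = 3 complete bars with 0 left over.

3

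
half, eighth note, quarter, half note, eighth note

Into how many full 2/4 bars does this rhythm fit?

3

One bar of 2/4 = 4 eighth notes.
Each duration in eighth notes: half = 4; eighth note = 1; quarter = 2; half note = 4; eighth note = 1.
Sum: 4 + 1 + 2 + 4 + 1 = 12.
12 ÷ 4 = 3 complete bars with 0 left over.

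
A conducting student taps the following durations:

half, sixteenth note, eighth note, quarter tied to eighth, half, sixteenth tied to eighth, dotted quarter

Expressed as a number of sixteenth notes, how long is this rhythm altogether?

Express everything in sixteenth notes: half = 8; sixteenth note = 1; eighth note = 2; quarter tied to eighth (quarter + eighth) = 6; half = 8; sixteenth tied to eighth (sixteenth + eighth) = 3; dotted quarter = 6.
Sum: 8 + 1 + 2 + 6 + 8 + 3 + 6 = 34 sixteenth notes.

34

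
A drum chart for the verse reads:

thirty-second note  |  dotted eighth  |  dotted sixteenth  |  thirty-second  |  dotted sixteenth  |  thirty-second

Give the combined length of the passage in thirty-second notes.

15

Express everything in thirty-second notes: thirty-second note = 1; dotted eighth = 6; dotted sixteenth = 3; thirty-second = 1; dotted sixteenth = 3; thirty-second = 1.
Total: 1 + 6 + 3 + 1 + 3 + 1 = 15 thirty-second notes.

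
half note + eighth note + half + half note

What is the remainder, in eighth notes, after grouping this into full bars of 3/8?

1

One bar of 3/8 = 3 eighth notes.
Convert each value to eighth notes: half note = 4; eighth note = 1; half = 4; half note = 4.
Altogether 4 + 1 + 4 + 4 = 13.
13 ÷ 3 = 4 complete bars with 1 eighth note remaining.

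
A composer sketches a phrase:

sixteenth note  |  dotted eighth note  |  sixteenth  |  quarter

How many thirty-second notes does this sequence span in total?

18

Working in thirty-second notes: sixteenth note = 2; dotted eighth note = 6; sixteenth = 2; quarter = 8.
Total: 2 + 6 + 2 + 8 = 18 thirty-second notes.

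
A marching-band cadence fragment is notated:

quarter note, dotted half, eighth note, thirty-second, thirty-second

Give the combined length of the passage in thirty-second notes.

38

Each duration in thirty-second notes: quarter note = 8; dotted half = 24; eighth note = 4; thirty-second = 1; thirty-second = 1.
Adding: 8 + 24 + 4 + 1 + 1 = 38 thirty-second notes.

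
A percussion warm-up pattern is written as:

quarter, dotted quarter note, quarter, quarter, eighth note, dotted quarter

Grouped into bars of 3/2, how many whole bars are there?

1

One bar of 3/2 = 12 eighth notes.
Working in eighth notes: quarter = 2; dotted quarter note = 3; quarter = 2; quarter = 2; eighth note = 1; dotted quarter = 3.
Sum: 2 + 3 + 2 + 2 + 1 + 3 = 13.
13 ÷ 12 = 1 complete bar with 1 left over.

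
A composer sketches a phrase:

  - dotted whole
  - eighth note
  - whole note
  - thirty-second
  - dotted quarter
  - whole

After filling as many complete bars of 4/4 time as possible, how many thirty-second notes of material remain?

1

One bar of 4/4 = 32 thirty-second notes.
Each duration in thirty-second notes: dotted whole = 48; eighth note = 4; whole note = 32; thirty-second = 1; dotted quarter = 12; whole = 32.
Sum: 48 + 4 + 32 + 1 + 12 + 32 = 129.
129 ÷ 32 = 4 complete bars with 1 thirty-second note remaining.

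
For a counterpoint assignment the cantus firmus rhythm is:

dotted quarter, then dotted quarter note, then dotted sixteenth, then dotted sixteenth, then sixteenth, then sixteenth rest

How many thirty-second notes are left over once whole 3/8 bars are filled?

One bar of 3/8 = 12 thirty-second notes.
Convert each value to thirty-second notes: dotted quarter = 12; dotted quarter note = 12; dotted sixteenth = 3; dotted sixteenth = 3; sixteenth = 2; sixteenth rest = 2.
Adding: 12 + 12 + 3 + 3 + 2 + 2 = 34.
34 ÷ 12 = 2 complete bars with 10 thirty-second notes remaining.

10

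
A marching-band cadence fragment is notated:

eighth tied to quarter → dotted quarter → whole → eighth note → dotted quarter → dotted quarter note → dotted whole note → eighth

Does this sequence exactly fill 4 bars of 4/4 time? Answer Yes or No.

No

One bar of 4/4 = 8 eighth notes, so 4 bars = 32.
Convert each value to eighth notes: eighth tied to quarter (eighth + quarter) = 3; dotted quarter = 3; whole = 8; eighth note = 1; dotted quarter = 3; dotted quarter note = 3; dotted whole note = 12; eighth = 1.
Total: 3 + 3 + 8 + 1 + 3 + 3 + 12 + 1 = 34.
34 exceeds 32, so the answer is No.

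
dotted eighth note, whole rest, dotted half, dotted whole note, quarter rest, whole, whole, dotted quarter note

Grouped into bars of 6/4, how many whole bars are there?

One bar of 6/4 = 24 sixteenth notes.
Express everything in sixteenth notes: dotted eighth note = 3; whole rest = 16; dotted half = 12; dotted whole note = 24; quarter rest = 4; whole = 16; whole = 16; dotted quarter note = 6.
Altogether 3 + 16 + 12 + 24 + 4 + 16 + 16 + 6 = 97.
97 ÷ 24 = 4 complete bars with 1 left over.

4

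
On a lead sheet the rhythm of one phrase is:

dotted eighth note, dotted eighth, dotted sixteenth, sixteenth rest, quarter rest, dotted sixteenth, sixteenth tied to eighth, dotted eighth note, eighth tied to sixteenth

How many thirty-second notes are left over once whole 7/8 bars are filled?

18

One bar of 7/8 = 28 thirty-second notes.
Convert each value to thirty-second notes: dotted eighth note = 6; dotted eighth = 6; dotted sixteenth = 3; sixteenth rest = 2; quarter rest = 8; dotted sixteenth = 3; sixteenth tied to eighth (sixteenth + eighth) = 6; dotted eighth note = 6; eighth tied to sixteenth (eighth + sixteenth) = 6.
Sum: 6 + 6 + 3 + 2 + 8 + 3 + 6 + 6 + 6 = 46.
46 ÷ 28 = 1 complete bar with 18 thirty-second notes remaining.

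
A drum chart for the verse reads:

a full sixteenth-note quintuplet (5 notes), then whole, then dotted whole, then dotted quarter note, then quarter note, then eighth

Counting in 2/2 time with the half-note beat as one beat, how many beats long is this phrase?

7

One half-note beat = 4 eighth notes.
Working in eighth notes: a full sixteenth-note quintuplet (5 notes) (five quintuplet sixteenths span one quarter) = 2; whole = 8; dotted whole = 12; dotted quarter note = 3; quarter note = 2; eighth = 1.
Sum: 2 + 8 + 12 + 3 + 2 + 1 = 28.
28 ÷ 4 = 7 beats.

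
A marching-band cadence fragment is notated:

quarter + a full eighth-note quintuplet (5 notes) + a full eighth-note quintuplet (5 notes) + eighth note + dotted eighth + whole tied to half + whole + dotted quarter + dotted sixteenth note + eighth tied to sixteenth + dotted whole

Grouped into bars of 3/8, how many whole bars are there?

16

One bar of 3/8 = 12 thirty-second notes.
Each duration in thirty-second notes: quarter = 8; a full eighth-note quintuplet (5 notes) (five quintuplet eighths span one half) = 16; a full eighth-note quintuplet (5 notes) (five quintuplet eighths span one half) = 16; eighth note = 4; dotted eighth = 6; whole tied to half (whole + half) = 48; whole = 32; dotted quarter = 12; dotted sixteenth note = 3; eighth tied to sixteenth (eighth + sixteenth) = 6; dotted whole = 48.
Adding: 8 + 16 + 16 + 4 + 6 + 48 + 32 + 12 + 3 + 6 + 48 = 199.
199 ÷ 12 = 16 complete bars with 7 left over.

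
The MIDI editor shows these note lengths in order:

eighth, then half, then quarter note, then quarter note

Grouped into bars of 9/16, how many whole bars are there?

2

One bar of 9/16 = 9 sixteenth notes.
Each duration in sixteenth notes: eighth = 2; half = 8; quarter note = 4; quarter note = 4.
Adding: 2 + 8 + 4 + 4 = 18.
18 ÷ 9 = 2 complete bars with 0 left over.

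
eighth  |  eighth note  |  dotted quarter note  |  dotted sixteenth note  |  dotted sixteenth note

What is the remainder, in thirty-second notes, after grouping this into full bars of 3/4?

One bar of 3/4 = 24 thirty-second notes.
Working in thirty-second notes: eighth = 4; eighth note = 4; dotted quarter note = 12; dotted sixteenth note = 3; dotted sixteenth note = 3.
Altogether 4 + 4 + 12 + 3 + 3 = 26.
26 ÷ 24 = 1 complete bar with 2 thirty-second notes remaining.

2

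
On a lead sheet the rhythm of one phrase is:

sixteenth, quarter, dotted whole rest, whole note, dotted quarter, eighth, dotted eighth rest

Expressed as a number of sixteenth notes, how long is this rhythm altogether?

In sixteenth notes: sixteenth = 1; quarter = 4; dotted whole rest = 24; whole note = 16; dotted quarter = 6; eighth = 2; dotted eighth rest = 3.
Sum: 1 + 4 + 24 + 16 + 6 + 2 + 3 = 56 sixteenth notes.

56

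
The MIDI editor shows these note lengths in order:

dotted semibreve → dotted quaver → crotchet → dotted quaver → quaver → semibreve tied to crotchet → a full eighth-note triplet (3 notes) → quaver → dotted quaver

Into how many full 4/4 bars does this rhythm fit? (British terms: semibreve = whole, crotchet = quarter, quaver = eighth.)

One bar of 4/4 = 16 sixteenth notes.
Express everything in sixteenth notes: dotted semibreve = 24; dotted quaver = 3; crotchet = 4; dotted quaver = 3; quaver = 2; semibreve tied to crotchet (semibreve + crotchet) = 20; a full eighth-note triplet (3 notes) (three triplet eighths span one quarter) = 4; quaver = 2; dotted quaver = 3.
Total: 24 + 3 + 4 + 3 + 2 + 20 + 4 + 2 + 3 = 65.
65 ÷ 16 = 4 complete bars with 1 left over.

4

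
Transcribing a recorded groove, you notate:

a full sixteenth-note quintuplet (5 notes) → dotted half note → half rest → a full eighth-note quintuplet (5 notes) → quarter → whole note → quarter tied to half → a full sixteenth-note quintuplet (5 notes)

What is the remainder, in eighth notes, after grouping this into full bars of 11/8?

One bar of 11/8 = 11 eighth notes.
In eighth notes: a full sixteenth-note quintuplet (5 notes) (five quintuplet sixteenths span one quarter) = 2; dotted half note = 6; half rest = 4; a full eighth-note quintuplet (5 notes) (five quintuplet eighths span one half) = 4; quarter = 2; whole note = 8; quarter tied to half (quarter + half) = 6; a full sixteenth-note quintuplet (5 notes) (five quintuplet sixteenths span one quarter) = 2.
Total: 2 + 6 + 4 + 4 + 2 + 8 + 6 + 2 = 34.
34 ÷ 11 = 3 complete bars with 1 eighth note remaining.

1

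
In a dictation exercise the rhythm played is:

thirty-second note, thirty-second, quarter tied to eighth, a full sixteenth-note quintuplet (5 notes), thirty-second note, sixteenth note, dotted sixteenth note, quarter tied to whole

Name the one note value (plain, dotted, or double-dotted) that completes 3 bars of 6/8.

3 bars of 6/8 = 72 thirty-second notes.
Each duration in thirty-second notes: thirty-second note = 1; thirty-second = 1; quarter tied to eighth (quarter + eighth) = 12; a full sixteenth-note quintuplet (5 notes) (five quintuplet sixteenths span one quarter) = 8; thirty-second note = 1; sixteenth note = 2; dotted sixteenth note = 3; quarter tied to whole (quarter + whole) = 40.
Altogether 1 + 1 + 12 + 8 + 1 + 2 + 3 + 40 = 68.
Remaining: 72 − 68 = 4 thirty-second notes, which is a eighth note.

eighth note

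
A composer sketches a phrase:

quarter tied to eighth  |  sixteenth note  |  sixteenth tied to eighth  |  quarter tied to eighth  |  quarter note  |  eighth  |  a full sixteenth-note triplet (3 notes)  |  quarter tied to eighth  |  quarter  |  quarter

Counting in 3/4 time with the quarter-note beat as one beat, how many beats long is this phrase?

One quarter-note beat = 4 sixteenth notes.
Express everything in sixteenth notes: quarter tied to eighth (quarter + eighth) = 6; sixteenth note = 1; sixteenth tied to eighth (sixteenth + eighth) = 3; quarter tied to eighth (quarter + eighth) = 6; quarter note = 4; eighth = 2; a full sixteenth-note triplet (3 notes) (three triplet sixteenths span one eighth) = 2; quarter tied to eighth (quarter + eighth) = 6; quarter = 4; quarter = 4.
Altogether 6 + 1 + 3 + 6 + 4 + 2 + 2 + 6 + 4 + 4 = 38.
38 ÷ 4 = 9.5 beats.

9.5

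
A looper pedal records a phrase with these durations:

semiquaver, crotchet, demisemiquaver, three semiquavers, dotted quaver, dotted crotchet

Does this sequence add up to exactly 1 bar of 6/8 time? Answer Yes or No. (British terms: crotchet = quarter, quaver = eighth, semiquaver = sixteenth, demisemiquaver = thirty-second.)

No

One bar of 6/8 = 24 thirty-second notes.
In thirty-second notes: semiquaver = 2; crotchet = 8; demisemiquaver = 1; semiquaver = 2; semiquaver = 2; semiquaver = 2; dotted quaver = 6; dotted crotchet = 12.
Adding: 2 + 8 + 1 + 2 + 2 + 2 + 6 + 12 = 35.
35 exceeds 24, so the answer is No.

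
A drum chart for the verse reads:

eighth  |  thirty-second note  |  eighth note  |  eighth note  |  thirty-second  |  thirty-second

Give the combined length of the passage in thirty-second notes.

Working in thirty-second notes: eighth = 4; thirty-second note = 1; eighth note = 4; eighth note = 4; thirty-second = 1; thirty-second = 1.
Total: 4 + 1 + 4 + 4 + 1 + 1 = 15 thirty-second notes.

15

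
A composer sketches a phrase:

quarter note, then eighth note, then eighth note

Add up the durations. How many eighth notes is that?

Working in eighth notes: quarter note = 2; eighth note = 1; eighth note = 1.
Sum: 2 + 1 + 1 = 4 eighth notes.

4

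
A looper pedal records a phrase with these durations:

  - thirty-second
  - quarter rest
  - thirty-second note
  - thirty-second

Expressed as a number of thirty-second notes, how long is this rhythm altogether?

11

Working in thirty-second notes: thirty-second = 1; quarter rest = 8; thirty-second note = 1; thirty-second = 1.
Total: 1 + 8 + 1 + 1 = 11 thirty-second notes.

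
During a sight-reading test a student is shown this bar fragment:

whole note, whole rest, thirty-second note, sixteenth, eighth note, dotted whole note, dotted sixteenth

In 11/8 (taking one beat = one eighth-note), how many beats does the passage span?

One eighth-note beat = 4 thirty-second notes.
In thirty-second notes: whole note = 32; whole rest = 32; thirty-second note = 1; sixteenth = 2; eighth note = 4; dotted whole note = 48; dotted sixteenth = 3.
Adding: 32 + 32 + 1 + 2 + 4 + 48 + 3 = 122.
122 ÷ 4 = 30.5 beats.

30.5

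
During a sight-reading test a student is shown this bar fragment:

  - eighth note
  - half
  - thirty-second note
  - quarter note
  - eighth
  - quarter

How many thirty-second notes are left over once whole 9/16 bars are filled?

5

One bar of 9/16 = 18 thirty-second notes.
Each duration in thirty-second notes: eighth note = 4; half = 16; thirty-second note = 1; quarter note = 8; eighth = 4; quarter = 8.
Altogether 4 + 16 + 1 + 8 + 4 + 8 = 41.
41 ÷ 18 = 2 complete bars with 5 thirty-second notes remaining.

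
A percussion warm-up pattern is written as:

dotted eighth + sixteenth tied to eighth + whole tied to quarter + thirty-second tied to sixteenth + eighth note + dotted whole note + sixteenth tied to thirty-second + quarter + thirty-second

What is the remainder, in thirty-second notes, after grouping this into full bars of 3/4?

23

One bar of 3/4 = 24 thirty-second notes.
Convert each value to thirty-second notes: dotted eighth = 6; sixteenth tied to eighth (sixteenth + eighth) = 6; whole tied to quarter (whole + quarter) = 40; thirty-second tied to sixteenth (thirty-second + sixteenth) = 3; eighth note = 4; dotted whole note = 48; sixteenth tied to thirty-second (sixteenth + thirty-second) = 3; quarter = 8; thirty-second = 1.
Adding: 6 + 6 + 40 + 3 + 4 + 48 + 3 + 8 + 1 = 119.
119 ÷ 24 = 4 complete bars with 23 thirty-second notes remaining.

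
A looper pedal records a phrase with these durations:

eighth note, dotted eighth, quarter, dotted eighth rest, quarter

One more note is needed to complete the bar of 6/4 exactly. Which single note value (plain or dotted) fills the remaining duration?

The bar of 6/4 = 24 sixteenth notes.
Express everything in sixteenth notes: eighth note = 2; dotted eighth = 3; quarter = 4; dotted eighth rest = 3; quarter = 4.
Total: 2 + 3 + 4 + 3 + 4 = 16.
Remaining: 24 − 16 = 8 sixteenth notes, which is a half note.

half note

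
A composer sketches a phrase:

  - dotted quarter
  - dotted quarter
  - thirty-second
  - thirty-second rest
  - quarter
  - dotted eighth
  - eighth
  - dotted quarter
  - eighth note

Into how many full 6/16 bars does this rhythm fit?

5

One bar of 6/16 = 12 thirty-second notes.
Express everything in thirty-second notes: dotted quarter = 12; dotted quarter = 12; thirty-second = 1; thirty-second rest = 1; quarter = 8; dotted eighth = 6; eighth = 4; dotted quarter = 12; eighth note = 4.
Altogether 12 + 12 + 1 + 1 + 8 + 6 + 4 + 12 + 4 = 60.
60 ÷ 12 = 5 complete bars with 0 left over.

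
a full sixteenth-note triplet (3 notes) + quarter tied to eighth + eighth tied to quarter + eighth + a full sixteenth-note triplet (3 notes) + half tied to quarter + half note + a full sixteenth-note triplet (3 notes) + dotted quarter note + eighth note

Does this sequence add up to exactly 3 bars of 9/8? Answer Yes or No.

One bar of 9/8 = 9 eighth notes, so 3 bars = 27.
Express everything in eighth notes: a full sixteenth-note triplet (3 notes) (three triplet sixteenths span one eighth) = 1; quarter tied to eighth (quarter + eighth) = 3; eighth tied to quarter (eighth + quarter) = 3; eighth = 1; a full sixteenth-note triplet (3 notes) (three triplet sixteenths span one eighth) = 1; half tied to quarter (half + quarter) = 6; half note = 4; a full sixteenth-note triplet (3 notes) (three triplet sixteenths span one eighth) = 1; dotted quarter note = 3; eighth note = 1.
Total: 1 + 3 + 3 + 1 + 1 + 6 + 4 + 1 + 3 + 1 = 24.
24 falls short of 27, so the answer is No.

No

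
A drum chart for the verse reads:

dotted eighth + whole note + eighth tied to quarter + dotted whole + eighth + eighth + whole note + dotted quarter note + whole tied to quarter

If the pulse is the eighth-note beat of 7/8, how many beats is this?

47.5

One eighth-note beat = 2 sixteenth notes.
Each duration in sixteenth notes: dotted eighth = 3; whole note = 16; eighth tied to quarter (eighth + quarter) = 6; dotted whole = 24; eighth = 2; eighth = 2; whole note = 16; dotted quarter note = 6; whole tied to quarter (whole + quarter) = 20.
Altogether 3 + 16 + 6 + 24 + 2 + 2 + 16 + 6 + 20 = 95.
95 ÷ 2 = 47.5 beats.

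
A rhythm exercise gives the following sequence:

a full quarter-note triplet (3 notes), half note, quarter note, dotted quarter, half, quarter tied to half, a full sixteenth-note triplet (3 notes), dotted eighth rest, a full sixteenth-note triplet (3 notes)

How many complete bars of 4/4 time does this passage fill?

One bar of 4/4 = 16 sixteenth notes.
Express everything in sixteenth notes: a full quarter-note triplet (3 notes) (three triplet quarters span one half) = 8; half note = 8; quarter note = 4; dotted quarter = 6; half = 8; quarter tied to half (quarter + half) = 12; a full sixteenth-note triplet (3 notes) (three triplet sixteenths span one eighth) = 2; dotted eighth rest = 3; a full sixteenth-note triplet (3 notes) (three triplet sixteenths span one eighth) = 2.
Altogether 8 + 8 + 4 + 6 + 8 + 12 + 2 + 3 + 2 = 53.
53 ÷ 16 = 3 complete bars with 5 left over.

3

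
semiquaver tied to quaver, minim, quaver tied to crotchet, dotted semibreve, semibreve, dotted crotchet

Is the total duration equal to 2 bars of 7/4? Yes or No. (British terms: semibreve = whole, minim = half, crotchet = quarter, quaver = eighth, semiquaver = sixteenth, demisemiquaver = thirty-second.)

No

One bar of 7/4 = 28 sixteenth notes, so 2 bars = 56.
Working in sixteenth notes: semiquaver tied to quaver (semiquaver + quaver) = 3; minim = 8; quaver tied to crotchet (quaver + crotchet) = 6; dotted semibreve = 24; semibreve = 16; dotted crotchet = 6.
Total: 3 + 8 + 6 + 24 + 16 + 6 = 63.
63 exceeds 56, so the answer is No.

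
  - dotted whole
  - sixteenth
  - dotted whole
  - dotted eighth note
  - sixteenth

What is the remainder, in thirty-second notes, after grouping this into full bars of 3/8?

One bar of 3/8 = 6 sixteenth notes.
In sixteenth notes: dotted whole = 24; sixteenth = 1; dotted whole = 24; dotted eighth note = 3; sixteenth = 1.
Total: 24 + 1 + 24 + 3 + 1 = 53.
53 ÷ 6 = 8 complete bars with 5 sixteenth notes remaining = 10 thirty-second notes.

10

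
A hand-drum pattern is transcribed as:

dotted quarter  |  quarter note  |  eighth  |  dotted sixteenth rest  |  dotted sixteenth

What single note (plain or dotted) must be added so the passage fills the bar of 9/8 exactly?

The bar of 9/8 = 36 thirty-second notes.
Each duration in thirty-second notes: dotted quarter = 12; quarter note = 8; eighth = 4; dotted sixteenth rest = 3; dotted sixteenth = 3.
Sum: 12 + 8 + 4 + 3 + 3 = 30.
Remaining: 36 − 30 = 6 thirty-second notes, which is a dotted eighth note.

dotted eighth note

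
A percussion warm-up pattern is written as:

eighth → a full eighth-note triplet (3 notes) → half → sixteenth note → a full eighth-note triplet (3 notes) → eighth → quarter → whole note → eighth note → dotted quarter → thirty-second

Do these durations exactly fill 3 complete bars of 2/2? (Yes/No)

No

One bar of 2/2 = 32 thirty-second notes, so 3 bars = 96.
In thirty-second notes: eighth = 4; a full eighth-note triplet (3 notes) (three triplet eighths span one quarter) = 8; half = 16; sixteenth note = 2; a full eighth-note triplet (3 notes) (three triplet eighths span one quarter) = 8; eighth = 4; quarter = 8; whole note = 32; eighth note = 4; dotted quarter = 12; thirty-second = 1.
Adding: 4 + 8 + 16 + 2 + 8 + 4 + 8 + 32 + 4 + 12 + 1 = 99.
99 exceeds 96, so the answer is No.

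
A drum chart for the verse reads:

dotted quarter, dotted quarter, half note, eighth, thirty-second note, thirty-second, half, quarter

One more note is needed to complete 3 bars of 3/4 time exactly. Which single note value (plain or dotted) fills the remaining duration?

sixteenth note

3 bars of 3/4 = 72 thirty-second notes.
In thirty-second notes: dotted quarter = 12; dotted quarter = 12; half note = 16; eighth = 4; thirty-second note = 1; thirty-second = 1; half = 16; quarter = 8.
Altogether 12 + 12 + 16 + 4 + 1 + 1 + 16 + 8 = 70.
Remaining: 72 − 70 = 2 thirty-second notes, which is a sixteenth note.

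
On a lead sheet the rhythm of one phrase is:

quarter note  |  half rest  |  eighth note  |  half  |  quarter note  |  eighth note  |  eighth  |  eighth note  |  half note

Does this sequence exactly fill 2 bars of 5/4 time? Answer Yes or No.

Yes

One bar of 5/4 = 10 eighth notes, so 2 bars = 20.
Convert each value to eighth notes: quarter note = 2; half rest = 4; eighth note = 1; half = 4; quarter note = 2; eighth note = 1; eighth = 1; eighth note = 1; half note = 4.
Altogether 2 + 4 + 1 + 4 + 2 + 1 + 1 + 1 + 4 = 20.
20 equals 20, so the answer is Yes.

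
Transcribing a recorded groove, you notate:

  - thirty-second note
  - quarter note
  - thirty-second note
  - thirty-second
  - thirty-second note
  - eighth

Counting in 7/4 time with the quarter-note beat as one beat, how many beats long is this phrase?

2

One quarter-note beat = 8 thirty-second notes.
Express everything in thirty-second notes: thirty-second note = 1; quarter note = 8; thirty-second note = 1; thirty-second = 1; thirty-second note = 1; eighth = 4.
Adding: 1 + 8 + 1 + 1 + 1 + 4 = 16.
16 ÷ 8 = 2 beats.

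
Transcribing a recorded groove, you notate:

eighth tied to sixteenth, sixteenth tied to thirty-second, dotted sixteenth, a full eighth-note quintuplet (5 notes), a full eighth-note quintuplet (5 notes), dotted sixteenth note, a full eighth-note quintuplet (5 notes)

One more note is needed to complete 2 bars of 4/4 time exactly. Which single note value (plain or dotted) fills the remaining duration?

2 bars of 4/4 = 64 thirty-second notes.
Each duration in thirty-second notes: eighth tied to sixteenth (eighth + sixteenth) = 6; sixteenth tied to thirty-second (sixteenth + thirty-second) = 3; dotted sixteenth = 3; a full eighth-note quintuplet (5 notes) (five quintuplet eighths span one half) = 16; a full eighth-note quintuplet (5 notes) (five quintuplet eighths span one half) = 16; dotted sixteenth note = 3; a full eighth-note quintuplet (5 notes) (five quintuplet eighths span one half) = 16.
Altogether 6 + 3 + 3 + 16 + 16 + 3 + 16 = 63.
Remaining: 64 − 63 = 1 thirty-second note, which is a thirty-second note.

thirty-second note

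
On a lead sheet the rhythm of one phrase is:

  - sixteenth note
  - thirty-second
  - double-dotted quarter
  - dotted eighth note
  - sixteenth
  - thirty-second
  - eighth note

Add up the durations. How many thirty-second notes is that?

Each duration in thirty-second notes: sixteenth note = 2; thirty-second = 1; double-dotted quarter = 14; dotted eighth note = 6; sixteenth = 2; thirty-second = 1; eighth note = 4.
Adding: 2 + 1 + 14 + 6 + 2 + 1 + 4 = 30 thirty-second notes.

30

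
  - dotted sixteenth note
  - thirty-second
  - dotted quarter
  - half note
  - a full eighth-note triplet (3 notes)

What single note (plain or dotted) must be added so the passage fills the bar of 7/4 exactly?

half note

The bar of 7/4 = 56 thirty-second notes.
Express everything in thirty-second notes: dotted sixteenth note = 3; thirty-second = 1; dotted quarter = 12; half note = 16; a full eighth-note triplet (3 notes) (three triplet eighths span one quarter) = 8.
Altogether 3 + 1 + 12 + 16 + 8 = 40.
Remaining: 56 − 40 = 16 thirty-second notes, which is a half note.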